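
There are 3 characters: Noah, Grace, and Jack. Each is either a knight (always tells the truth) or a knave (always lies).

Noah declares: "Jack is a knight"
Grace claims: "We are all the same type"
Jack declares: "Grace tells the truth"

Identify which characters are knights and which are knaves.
Noah is a knight.
Grace is a knight.
Jack is a knight.

Verification:
- Noah (knight) says "Jack is a knight" - this is TRUE because Jack is a knight.
- Grace (knight) says "We are all the same type" - this is TRUE because Noah, Grace, and Jack are knights.
- Jack (knight) says "Grace tells the truth" - this is TRUE because Grace is a knight.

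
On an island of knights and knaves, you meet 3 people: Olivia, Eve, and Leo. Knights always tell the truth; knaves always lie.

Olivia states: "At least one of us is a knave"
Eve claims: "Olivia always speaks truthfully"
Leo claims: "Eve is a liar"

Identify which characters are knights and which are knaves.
Olivia is a knight.
Eve is a knight.
Leo is a knave.

Verification:
- Olivia (knight) says "At least one of us is a knave" - this is TRUE because Leo is a knave.
- Eve (knight) says "Olivia always speaks truthfully" - this is TRUE because Olivia is a knight.
- Leo (knave) says "Eve is a liar" - this is FALSE (a lie) because Eve is a knight.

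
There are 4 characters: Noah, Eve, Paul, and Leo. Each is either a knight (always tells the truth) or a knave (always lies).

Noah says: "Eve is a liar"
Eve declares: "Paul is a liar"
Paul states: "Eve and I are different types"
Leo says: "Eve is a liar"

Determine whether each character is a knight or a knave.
Noah is a knight.
Eve is a knave.
Paul is a knight.
Leo is a knight.

Verification:
- Noah (knight) says "Eve is a liar" - this is TRUE because Eve is a knave.
- Eve (knave) says "Paul is a liar" - this is FALSE (a lie) because Paul is a knight.
- Paul (knight) says "Eve and I are different types" - this is TRUE because Paul is a knight and Eve is a knave.
- Leo (knight) says "Eve is a liar" - this is TRUE because Eve is a knave.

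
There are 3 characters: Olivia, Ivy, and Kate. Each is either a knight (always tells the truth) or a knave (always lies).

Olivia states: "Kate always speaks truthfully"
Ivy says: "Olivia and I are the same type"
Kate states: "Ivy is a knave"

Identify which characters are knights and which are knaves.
Olivia is a knight.
Ivy is a knave.
Kate is a knight.

Verification:
- Olivia (knight) says "Kate always speaks truthfully" - this is TRUE because Kate is a knight.
- Ivy (knave) says "Olivia and I are the same type" - this is FALSE (a lie) because Ivy is a knave and Olivia is a knight.
- Kate (knight) says "Ivy is a knave" - this is TRUE because Ivy is a knave.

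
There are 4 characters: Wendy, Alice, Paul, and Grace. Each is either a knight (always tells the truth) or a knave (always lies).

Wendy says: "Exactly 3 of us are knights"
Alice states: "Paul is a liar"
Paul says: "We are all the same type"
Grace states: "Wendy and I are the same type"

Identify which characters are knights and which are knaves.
Wendy is a knight.
Alice is a knight.
Paul is a knave.
Grace is a knight.

Verification:
- Wendy (knight) says "Exactly 3 of us are knights" - this is TRUE because there are 3 knights.
- Alice (knight) says "Paul is a liar" - this is TRUE because Paul is a knave.
- Paul (knave) says "We are all the same type" - this is FALSE (a lie) because Wendy, Alice, and Grace are knights and Paul is a knave.
- Grace (knight) says "Wendy and I are the same type" - this is TRUE because Grace is a knight and Wendy is a knight.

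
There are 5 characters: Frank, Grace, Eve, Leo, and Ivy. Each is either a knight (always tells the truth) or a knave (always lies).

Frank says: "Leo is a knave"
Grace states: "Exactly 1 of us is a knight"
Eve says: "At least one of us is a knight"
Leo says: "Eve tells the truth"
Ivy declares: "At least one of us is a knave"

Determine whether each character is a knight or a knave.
Frank is a knave.
Grace is a knave.
Eve is a knight.
Leo is a knight.
Ivy is a knight.

Verification:
- Frank (knave) says "Leo is a knave" - this is FALSE (a lie) because Leo is a knight.
- Grace (knave) says "Exactly 1 of us is a knight" - this is FALSE (a lie) because there are 3 knights.
- Eve (knight) says "At least one of us is a knight" - this is TRUE because Eve, Leo, and Ivy are knights.
- Leo (knight) says "Eve tells the truth" - this is TRUE because Eve is a knight.
- Ivy (knight) says "At least one of us is a knave" - this is TRUE because Frank and Grace are knaves.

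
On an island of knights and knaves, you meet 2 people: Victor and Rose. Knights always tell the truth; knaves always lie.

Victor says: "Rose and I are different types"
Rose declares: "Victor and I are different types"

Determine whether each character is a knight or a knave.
Victor is a knave.
Rose is a knave.

Verification:
- Victor (knave) says "Rose and I are different types" - this is FALSE (a lie) because Victor is a knave and Rose is a knave.
- Rose (knave) says "Victor and I are different types" - this is FALSE (a lie) because Rose is a knave and Victor is a knave.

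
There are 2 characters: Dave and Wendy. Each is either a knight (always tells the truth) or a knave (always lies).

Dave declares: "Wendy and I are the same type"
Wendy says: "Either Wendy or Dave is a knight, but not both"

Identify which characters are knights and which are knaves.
Dave is a knave.
Wendy is a knight.

Verification:
- Dave (knave) says "Wendy and I are the same type" - this is FALSE (a lie) because Dave is a knave and Wendy is a knight.
- Wendy (knight) says "Either Wendy or Dave is a knight, but not both" - this is TRUE because Wendy is a knight and Dave is a knave.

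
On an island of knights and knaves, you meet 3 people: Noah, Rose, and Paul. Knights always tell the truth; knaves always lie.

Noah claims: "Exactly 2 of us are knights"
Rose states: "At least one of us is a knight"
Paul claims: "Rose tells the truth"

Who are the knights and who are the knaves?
Noah is a knave.
Rose is a knave.
Paul is a knave.

Verification:
- Noah (knave) says "Exactly 2 of us are knights" - this is FALSE (a lie) because there are 0 knights.
- Rose (knave) says "At least one of us is a knight" - this is FALSE (a lie) because no one is a knight.
- Paul (knave) says "Rose tells the truth" - this is FALSE (a lie) because Rose is a knave.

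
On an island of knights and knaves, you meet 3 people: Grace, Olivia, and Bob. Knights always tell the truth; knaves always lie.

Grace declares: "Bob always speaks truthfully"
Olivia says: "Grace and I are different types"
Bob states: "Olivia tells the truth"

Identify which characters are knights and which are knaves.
Grace is a knave.
Olivia is a knave.
Bob is a knave.

Verification:
- Grace (knave) says "Bob always speaks truthfully" - this is FALSE (a lie) because Bob is a knave.
- Olivia (knave) says "Grace and I are different types" - this is FALSE (a lie) because Olivia is a knave and Grace is a knave.
- Bob (knave) says "Olivia tells the truth" - this is FALSE (a lie) because Olivia is a knave.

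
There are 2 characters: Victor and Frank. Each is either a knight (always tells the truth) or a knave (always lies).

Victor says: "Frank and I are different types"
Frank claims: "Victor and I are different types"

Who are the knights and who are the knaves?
Victor is a knave.
Frank is a knave.

Verification:
- Victor (knave) says "Frank and I are different types" - this is FALSE (a lie) because Victor is a knave and Frank is a knave.
- Frank (knave) says "Victor and I are different types" - this is FALSE (a lie) because Frank is a knave and Victor is a knave.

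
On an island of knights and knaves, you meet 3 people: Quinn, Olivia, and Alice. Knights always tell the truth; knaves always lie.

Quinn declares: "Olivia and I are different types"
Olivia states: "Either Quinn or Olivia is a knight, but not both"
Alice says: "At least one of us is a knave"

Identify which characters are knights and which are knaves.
Quinn is a knave.
Olivia is a knave.
Alice is a knight.

Verification:
- Quinn (knave) says "Olivia and I are different types" - this is FALSE (a lie) because Quinn is a knave and Olivia is a knave.
- Olivia (knave) says "Either Quinn or Olivia is a knight, but not both" - this is FALSE (a lie) because Quinn is a knave and Olivia is a knave.
- Alice (knight) says "At least one of us is a knave" - this is TRUE because Quinn and Olivia are knaves.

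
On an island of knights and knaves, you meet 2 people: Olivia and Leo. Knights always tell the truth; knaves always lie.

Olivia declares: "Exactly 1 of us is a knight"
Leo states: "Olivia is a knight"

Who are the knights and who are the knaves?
Olivia is a knave.
Leo is a knave.

Verification:
- Olivia (knave) says "Exactly 1 of us is a knight" - this is FALSE (a lie) because there are 0 knights.
- Leo (knave) says "Olivia is a knight" - this is FALSE (a lie) because Olivia is a knave.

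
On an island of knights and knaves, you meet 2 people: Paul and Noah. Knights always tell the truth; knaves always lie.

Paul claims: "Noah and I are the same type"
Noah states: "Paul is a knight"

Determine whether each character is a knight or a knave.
Paul is a knight.
Noah is a knight.

Verification:
- Paul (knight) says "Noah and I are the same type" - this is TRUE because Paul is a knight and Noah is a knight.
- Noah (knight) says "Paul is a knight" - this is TRUE because Paul is a knight.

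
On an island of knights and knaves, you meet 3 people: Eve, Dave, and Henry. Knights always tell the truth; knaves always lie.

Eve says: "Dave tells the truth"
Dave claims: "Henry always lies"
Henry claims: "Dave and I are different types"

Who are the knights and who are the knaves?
Eve is a knave.
Dave is a knave.
Henry is a knight.

Verification:
- Eve (knave) says "Dave tells the truth" - this is FALSE (a lie) because Dave is a knave.
- Dave (knave) says "Henry always lies" - this is FALSE (a lie) because Henry is a knight.
- Henry (knight) says "Dave and I are different types" - this is TRUE because Henry is a knight and Dave is a knave.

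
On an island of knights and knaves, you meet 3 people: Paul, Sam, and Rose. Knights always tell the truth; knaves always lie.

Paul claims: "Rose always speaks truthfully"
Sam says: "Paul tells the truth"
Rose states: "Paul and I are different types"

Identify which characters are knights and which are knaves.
Paul is a knave.
Sam is a knave.
Rose is a knave.

Verification:
- Paul (knave) says "Rose always speaks truthfully" - this is FALSE (a lie) because Rose is a knave.
- Sam (knave) says "Paul tells the truth" - this is FALSE (a lie) because Paul is a knave.
- Rose (knave) says "Paul and I are different types" - this is FALSE (a lie) because Rose is a knave and Paul is a knave.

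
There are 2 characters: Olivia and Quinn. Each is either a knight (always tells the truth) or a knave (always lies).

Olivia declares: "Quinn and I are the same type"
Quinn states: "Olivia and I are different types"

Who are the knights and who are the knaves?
Olivia is a knave.
Quinn is a knight.

Verification:
- Olivia (knave) says "Quinn and I are the same type" - this is FALSE (a lie) because Olivia is a knave and Quinn is a knight.
- Quinn (knight) says "Olivia and I are different types" - this is TRUE because Quinn is a knight and Olivia is a knave.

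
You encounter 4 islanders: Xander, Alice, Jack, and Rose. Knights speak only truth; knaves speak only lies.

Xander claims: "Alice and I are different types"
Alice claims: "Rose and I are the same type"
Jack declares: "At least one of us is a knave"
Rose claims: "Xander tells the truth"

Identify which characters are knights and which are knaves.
Xander is a knight.
Alice is a knave.
Jack is a knight.
Rose is a knight.

Verification:
- Xander (knight) says "Alice and I are different types" - this is TRUE because Xander is a knight and Alice is a knave.
- Alice (knave) says "Rose and I are the same type" - this is FALSE (a lie) because Alice is a knave and Rose is a knight.
- Jack (knight) says "At least one of us is a knave" - this is TRUE because Alice is a knave.
- Rose (knight) says "Xander tells the truth" - this is TRUE because Xander is a knight.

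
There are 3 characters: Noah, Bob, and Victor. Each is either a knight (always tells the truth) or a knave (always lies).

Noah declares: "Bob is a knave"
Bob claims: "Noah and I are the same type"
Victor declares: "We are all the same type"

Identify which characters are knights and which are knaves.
Noah is a knight.
Bob is a knave.
Victor is a knave.

Verification:
- Noah (knight) says "Bob is a knave" - this is TRUE because Bob is a knave.
- Bob (knave) says "Noah and I are the same type" - this is FALSE (a lie) because Bob is a knave and Noah is a knight.
- Victor (knave) says "We are all the same type" - this is FALSE (a lie) because Noah is a knight and Bob and Victor are knaves.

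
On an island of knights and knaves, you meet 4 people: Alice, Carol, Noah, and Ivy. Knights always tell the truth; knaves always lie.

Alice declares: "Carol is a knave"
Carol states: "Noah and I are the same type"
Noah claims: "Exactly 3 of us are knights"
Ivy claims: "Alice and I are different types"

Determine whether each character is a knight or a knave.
Alice is a knave.
Carol is a knight.
Noah is a knight.
Ivy is a knight.

Verification:
- Alice (knave) says "Carol is a knave" - this is FALSE (a lie) because Carol is a knight.
- Carol (knight) says "Noah and I are the same type" - this is TRUE because Carol is a knight and Noah is a knight.
- Noah (knight) says "Exactly 3 of us are knights" - this is TRUE because there are 3 knights.
- Ivy (knight) says "Alice and I are different types" - this is TRUE because Ivy is a knight and Alice is a knave.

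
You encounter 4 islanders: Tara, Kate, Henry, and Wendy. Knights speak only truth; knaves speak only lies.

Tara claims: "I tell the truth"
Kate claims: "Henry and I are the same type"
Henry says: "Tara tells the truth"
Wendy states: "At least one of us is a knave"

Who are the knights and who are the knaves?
Tara is a knight.
Kate is a knave.
Henry is a knight.
Wendy is a knight.

Verification:
- Tara (knight) says "I tell the truth" - this is TRUE because Tara is a knight.
- Kate (knave) says "Henry and I are the same type" - this is FALSE (a lie) because Kate is a knave and Henry is a knight.
- Henry (knight) says "Tara tells the truth" - this is TRUE because Tara is a knight.
- Wendy (knight) says "At least one of us is a knave" - this is TRUE because Kate is a knave.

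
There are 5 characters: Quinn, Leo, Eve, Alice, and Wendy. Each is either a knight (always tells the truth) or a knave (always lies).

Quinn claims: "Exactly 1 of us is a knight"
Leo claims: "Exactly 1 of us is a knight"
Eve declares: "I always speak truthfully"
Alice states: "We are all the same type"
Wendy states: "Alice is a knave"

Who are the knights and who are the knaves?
Quinn is a knave.
Leo is a knave.
Eve is a knight.
Alice is a knave.
Wendy is a knight.

Verification:
- Quinn (knave) says "Exactly 1 of us is a knight" - this is FALSE (a lie) because there are 2 knights.
- Leo (knave) says "Exactly 1 of us is a knight" - this is FALSE (a lie) because there are 2 knights.
- Eve (knight) says "I always speak truthfully" - this is TRUE because Eve is a knight.
- Alice (knave) says "We are all the same type" - this is FALSE (a lie) because Eve and Wendy are knights and Quinn, Leo, and Alice are knaves.
- Wendy (knight) says "Alice is a knave" - this is TRUE because Alice is a knave.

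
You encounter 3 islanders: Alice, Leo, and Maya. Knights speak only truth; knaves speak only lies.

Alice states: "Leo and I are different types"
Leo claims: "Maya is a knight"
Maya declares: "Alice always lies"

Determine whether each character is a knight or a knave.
Alice is a knight.
Leo is a knave.
Maya is a knave.

Verification:
- Alice (knight) says "Leo and I are different types" - this is TRUE because Alice is a knight and Leo is a knave.
- Leo (knave) says "Maya is a knight" - this is FALSE (a lie) because Maya is a knave.
- Maya (knave) says "Alice always lies" - this is FALSE (a lie) because Alice is a knight.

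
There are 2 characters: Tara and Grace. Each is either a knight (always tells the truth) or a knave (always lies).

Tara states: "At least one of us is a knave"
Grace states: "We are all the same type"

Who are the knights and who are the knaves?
Tara is a knight.
Grace is a knave.

Verification:
- Tara (knight) says "At least one of us is a knave" - this is TRUE because Grace is a knave.
- Grace (knave) says "We are all the same type" - this is FALSE (a lie) because Tara is a knight and Grace is a knave.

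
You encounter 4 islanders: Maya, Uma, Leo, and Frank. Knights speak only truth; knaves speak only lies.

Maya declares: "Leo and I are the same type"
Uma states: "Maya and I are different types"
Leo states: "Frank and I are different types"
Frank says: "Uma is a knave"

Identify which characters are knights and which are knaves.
Maya is a knave.
Uma is a knight.
Leo is a knight.
Frank is a knave.

Verification:
- Maya (knave) says "Leo and I are the same type" - this is FALSE (a lie) because Maya is a knave and Leo is a knight.
- Uma (knight) says "Maya and I are different types" - this is TRUE because Uma is a knight and Maya is a knave.
- Leo (knight) says "Frank and I are different types" - this is TRUE because Leo is a knight and Frank is a knave.
- Frank (knave) says "Uma is a knave" - this is FALSE (a lie) because Uma is a knight.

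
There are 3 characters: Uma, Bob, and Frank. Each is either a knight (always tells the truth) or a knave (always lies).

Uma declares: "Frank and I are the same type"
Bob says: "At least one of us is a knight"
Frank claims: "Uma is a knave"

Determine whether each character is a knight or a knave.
Uma is a knave.
Bob is a knight.
Frank is a knight.

Verification:
- Uma (knave) says "Frank and I are the same type" - this is FALSE (a lie) because Uma is a knave and Frank is a knight.
- Bob (knight) says "At least one of us is a knight" - this is TRUE because Bob and Frank are knights.
- Frank (knight) says "Uma is a knave" - this is TRUE because Uma is a knave.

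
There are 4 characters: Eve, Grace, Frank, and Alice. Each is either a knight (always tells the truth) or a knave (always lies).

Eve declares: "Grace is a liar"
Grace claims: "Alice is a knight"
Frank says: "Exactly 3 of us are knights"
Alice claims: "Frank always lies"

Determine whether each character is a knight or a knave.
Eve is a knave.
Grace is a knight.
Frank is a knave.
Alice is a knight.

Verification:
- Eve (knave) says "Grace is a liar" - this is FALSE (a lie) because Grace is a knight.
- Grace (knight) says "Alice is a knight" - this is TRUE because Alice is a knight.
- Frank (knave) says "Exactly 3 of us are knights" - this is FALSE (a lie) because there are 2 knights.
- Alice (knight) says "Frank always lies" - this is TRUE because Frank is a knave.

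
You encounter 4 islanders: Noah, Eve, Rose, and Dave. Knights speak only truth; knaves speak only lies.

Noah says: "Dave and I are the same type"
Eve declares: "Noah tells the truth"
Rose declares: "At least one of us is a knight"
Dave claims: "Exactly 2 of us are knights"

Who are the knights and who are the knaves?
Noah is a knave.
Eve is a knave.
Rose is a knight.
Dave is a knight.

Verification:
- Noah (knave) says "Dave and I are the same type" - this is FALSE (a lie) because Noah is a knave and Dave is a knight.
- Eve (knave) says "Noah tells the truth" - this is FALSE (a lie) because Noah is a knave.
- Rose (knight) says "At least one of us is a knight" - this is TRUE because Rose and Dave are knights.
- Dave (knight) says "Exactly 2 of us are knights" - this is TRUE because there are 2 knights.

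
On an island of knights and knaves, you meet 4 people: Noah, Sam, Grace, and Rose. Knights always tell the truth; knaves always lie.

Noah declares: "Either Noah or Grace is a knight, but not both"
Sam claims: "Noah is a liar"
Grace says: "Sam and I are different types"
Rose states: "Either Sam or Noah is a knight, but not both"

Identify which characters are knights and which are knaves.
Noah is a knight.
Sam is a knave.
Grace is a knave.
Rose is a knight.

Verification:
- Noah (knight) says "Either Noah or Grace is a knight, but not both" - this is TRUE because Noah is a knight and Grace is a knave.
- Sam (knave) says "Noah is a liar" - this is FALSE (a lie) because Noah is a knight.
- Grace (knave) says "Sam and I are different types" - this is FALSE (a lie) because Grace is a knave and Sam is a knave.
- Rose (knight) says "Either Sam or Noah is a knight, but not both" - this is TRUE because Sam is a knave and Noah is a knight.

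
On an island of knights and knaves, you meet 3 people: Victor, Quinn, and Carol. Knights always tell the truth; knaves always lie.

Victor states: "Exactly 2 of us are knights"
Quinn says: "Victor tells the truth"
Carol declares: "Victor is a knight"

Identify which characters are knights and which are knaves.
Victor is a knave.
Quinn is a knave.
Carol is a knave.

Verification:
- Victor (knave) says "Exactly 2 of us are knights" - this is FALSE (a lie) because there are 0 knights.
- Quinn (knave) says "Victor tells the truth" - this is FALSE (a lie) because Victor is a knave.
- Carol (knave) says "Victor is a knight" - this is FALSE (a lie) because Victor is a knave.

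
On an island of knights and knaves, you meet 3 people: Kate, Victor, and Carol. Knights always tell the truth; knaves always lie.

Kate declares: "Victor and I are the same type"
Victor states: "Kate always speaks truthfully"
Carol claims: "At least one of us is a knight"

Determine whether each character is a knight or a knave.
Kate is a knight.
Victor is a knight.
Carol is a knight.

Verification:
- Kate (knight) says "Victor and I are the same type" - this is TRUE because Kate is a knight and Victor is a knight.
- Victor (knight) says "Kate always speaks truthfully" - this is TRUE because Kate is a knight.
- Carol (knight) says "At least one of us is a knight" - this is TRUE because Kate, Victor, and Carol are knights.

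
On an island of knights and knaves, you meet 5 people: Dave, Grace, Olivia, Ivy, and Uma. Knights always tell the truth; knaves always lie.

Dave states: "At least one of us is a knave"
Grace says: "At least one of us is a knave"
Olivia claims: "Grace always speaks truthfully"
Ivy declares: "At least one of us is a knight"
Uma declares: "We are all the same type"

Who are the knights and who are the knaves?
Dave is a knight.
Grace is a knight.
Olivia is a knight.
Ivy is a knight.
Uma is a knave.

Verification:
- Dave (knight) says "At least one of us is a knave" - this is TRUE because Uma is a knave.
- Grace (knight) says "At least one of us is a knave" - this is TRUE because Uma is a knave.
- Olivia (knight) says "Grace always speaks truthfully" - this is TRUE because Grace is a knight.
- Ivy (knight) says "At least one of us is a knight" - this is TRUE because Dave, Grace, Olivia, and Ivy are knights.
- Uma (knave) says "We are all the same type" - this is FALSE (a lie) because Dave, Grace, Olivia, and Ivy are knights and Uma is a knave.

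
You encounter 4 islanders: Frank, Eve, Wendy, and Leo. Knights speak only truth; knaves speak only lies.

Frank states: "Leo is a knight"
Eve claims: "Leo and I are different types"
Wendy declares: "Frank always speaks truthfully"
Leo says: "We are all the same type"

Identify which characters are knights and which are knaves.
Frank is a knave.
Eve is a knight.
Wendy is a knave.
Leo is a knave.

Verification:
- Frank (knave) says "Leo is a knight" - this is FALSE (a lie) because Leo is a knave.
- Eve (knight) says "Leo and I are different types" - this is TRUE because Eve is a knight and Leo is a knave.
- Wendy (knave) says "Frank always speaks truthfully" - this is FALSE (a lie) because Frank is a knave.
- Leo (knave) says "We are all the same type" - this is FALSE (a lie) because Eve is a knight and Frank, Wendy, and Leo are knaves.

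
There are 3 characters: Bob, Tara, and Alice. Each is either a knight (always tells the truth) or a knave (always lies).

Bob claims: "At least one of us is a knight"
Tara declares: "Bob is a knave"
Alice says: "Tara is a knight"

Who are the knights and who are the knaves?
Bob is a knight.
Tara is a knave.
Alice is a knave.

Verification:
- Bob (knight) says "At least one of us is a knight" - this is TRUE because Bob is a knight.
- Tara (knave) says "Bob is a knave" - this is FALSE (a lie) because Bob is a knight.
- Alice (knave) says "Tara is a knight" - this is FALSE (a lie) because Tara is a knave.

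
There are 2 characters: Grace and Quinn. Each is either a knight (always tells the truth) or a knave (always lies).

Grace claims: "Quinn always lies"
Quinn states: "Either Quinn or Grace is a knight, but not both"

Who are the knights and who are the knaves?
Grace is a knave.
Quinn is a knight.

Verification:
- Grace (knave) says "Quinn always lies" - this is FALSE (a lie) because Quinn is a knight.
- Quinn (knight) says "Either Quinn or Grace is a knight, but not both" - this is TRUE because Quinn is a knight and Grace is a knave.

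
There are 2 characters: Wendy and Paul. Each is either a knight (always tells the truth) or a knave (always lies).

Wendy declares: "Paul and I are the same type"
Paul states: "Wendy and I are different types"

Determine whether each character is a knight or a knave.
Wendy is a knave.
Paul is a knight.

Verification:
- Wendy (knave) says "Paul and I are the same type" - this is FALSE (a lie) because Wendy is a knave and Paul is a knight.
- Paul (knight) says "Wendy and I are different types" - this is TRUE because Paul is a knight and Wendy is a knave.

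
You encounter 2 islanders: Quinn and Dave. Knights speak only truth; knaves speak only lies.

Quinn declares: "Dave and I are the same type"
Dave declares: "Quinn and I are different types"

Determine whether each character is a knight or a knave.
Quinn is a knave.
Dave is a knight.

Verification:
- Quinn (knave) says "Dave and I are the same type" - this is FALSE (a lie) because Quinn is a knave and Dave is a knight.
- Dave (knight) says "Quinn and I are different types" - this is TRUE because Dave is a knight and Quinn is a knave.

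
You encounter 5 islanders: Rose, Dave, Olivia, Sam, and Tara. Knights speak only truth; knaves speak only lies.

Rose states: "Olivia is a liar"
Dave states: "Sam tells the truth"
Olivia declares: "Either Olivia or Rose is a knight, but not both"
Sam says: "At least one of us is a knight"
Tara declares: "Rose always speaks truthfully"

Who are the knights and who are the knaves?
Rose is a knave.
Dave is a knight.
Olivia is a knight.
Sam is a knight.
Tara is a knave.

Verification:
- Rose (knave) says "Olivia is a liar" - this is FALSE (a lie) because Olivia is a knight.
- Dave (knight) says "Sam tells the truth" - this is TRUE because Sam is a knight.
- Olivia (knight) says "Either Olivia or Rose is a knight, but not both" - this is TRUE because Olivia is a knight and Rose is a knave.
- Sam (knight) says "At least one of us is a knight" - this is TRUE because Dave, Olivia, and Sam are knights.
- Tara (knave) says "Rose always speaks truthfully" - this is FALSE (a lie) because Rose is a knave.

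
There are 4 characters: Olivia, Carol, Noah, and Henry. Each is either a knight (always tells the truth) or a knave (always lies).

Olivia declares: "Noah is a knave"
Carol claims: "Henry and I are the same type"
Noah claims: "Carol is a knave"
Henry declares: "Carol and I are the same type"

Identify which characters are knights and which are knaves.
Olivia is a knight.
Carol is a knight.
Noah is a knave.
Henry is a knight.

Verification:
- Olivia (knight) says "Noah is a knave" - this is TRUE because Noah is a knave.
- Carol (knight) says "Henry and I are the same type" - this is TRUE because Carol is a knight and Henry is a knight.
- Noah (knave) says "Carol is a knave" - this is FALSE (a lie) because Carol is a knight.
- Henry (knight) says "Carol and I are the same type" - this is TRUE because Henry is a knight and Carol is a knight.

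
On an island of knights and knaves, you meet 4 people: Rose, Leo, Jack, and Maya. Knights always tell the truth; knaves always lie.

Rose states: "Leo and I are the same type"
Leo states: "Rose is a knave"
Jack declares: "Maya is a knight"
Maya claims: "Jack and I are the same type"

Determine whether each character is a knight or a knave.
Rose is a knave.
Leo is a knight.
Jack is a knight.
Maya is a knight.

Verification:
- Rose (knave) says "Leo and I are the same type" - this is FALSE (a lie) because Rose is a knave and Leo is a knight.
- Leo (knight) says "Rose is a knave" - this is TRUE because Rose is a knave.
- Jack (knight) says "Maya is a knight" - this is TRUE because Maya is a knight.
- Maya (knight) says "Jack and I are the same type" - this is TRUE because Maya is a knight and Jack is a knight.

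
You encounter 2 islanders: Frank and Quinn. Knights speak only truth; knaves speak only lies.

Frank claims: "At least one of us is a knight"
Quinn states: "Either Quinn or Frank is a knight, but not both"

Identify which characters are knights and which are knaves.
Frank is a knave.
Quinn is a knave.

Verification:
- Frank (knave) says "At least one of us is a knight" - this is FALSE (a lie) because no one is a knight.
- Quinn (knave) says "Either Quinn or Frank is a knight, but not both" - this is FALSE (a lie) because Quinn is a knave and Frank is a knave.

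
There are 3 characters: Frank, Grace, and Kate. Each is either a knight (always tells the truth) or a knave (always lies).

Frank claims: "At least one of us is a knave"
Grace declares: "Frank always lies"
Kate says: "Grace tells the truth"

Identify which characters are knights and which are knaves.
Frank is a knight.
Grace is a knave.
Kate is a knave.

Verification:
- Frank (knight) says "At least one of us is a knave" - this is TRUE because Grace and Kate are knaves.
- Grace (knave) says "Frank always lies" - this is FALSE (a lie) because Frank is a knight.
- Kate (knave) says "Grace tells the truth" - this is FALSE (a lie) because Grace is a knave.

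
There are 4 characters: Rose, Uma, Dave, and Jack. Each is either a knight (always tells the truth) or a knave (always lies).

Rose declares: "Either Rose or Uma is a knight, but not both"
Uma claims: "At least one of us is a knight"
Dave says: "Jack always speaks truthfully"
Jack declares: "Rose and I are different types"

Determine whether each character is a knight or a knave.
Rose is a knave.
Uma is a knave.
Dave is a knave.
Jack is a knave.

Verification:
- Rose (knave) says "Either Rose or Uma is a knight, but not both" - this is FALSE (a lie) because Rose is a knave and Uma is a knave.
- Uma (knave) says "At least one of us is a knight" - this is FALSE (a lie) because no one is a knight.
- Dave (knave) says "Jack always speaks truthfully" - this is FALSE (a lie) because Jack is a knave.
- Jack (knave) says "Rose and I are different types" - this is FALSE (a lie) because Jack is a knave and Rose is a knave.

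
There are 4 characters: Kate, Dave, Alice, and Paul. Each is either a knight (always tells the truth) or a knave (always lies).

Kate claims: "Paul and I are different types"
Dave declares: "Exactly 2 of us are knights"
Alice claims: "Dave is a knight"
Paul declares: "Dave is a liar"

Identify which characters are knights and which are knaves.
Kate is a knave.
Dave is a knight.
Alice is a knight.
Paul is a knave.

Verification:
- Kate (knave) says "Paul and I are different types" - this is FALSE (a lie) because Kate is a knave and Paul is a knave.
- Dave (knight) says "Exactly 2 of us are knights" - this is TRUE because there are 2 knights.
- Alice (knight) says "Dave is a knight" - this is TRUE because Dave is a knight.
- Paul (knave) says "Dave is a liar" - this is FALSE (a lie) because Dave is a knight.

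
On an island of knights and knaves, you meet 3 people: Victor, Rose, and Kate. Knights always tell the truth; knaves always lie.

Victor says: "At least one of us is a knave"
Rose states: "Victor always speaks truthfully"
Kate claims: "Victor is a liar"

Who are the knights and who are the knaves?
Victor is a knight.
Rose is a knight.
Kate is a knave.

Verification:
- Victor (knight) says "At least one of us is a knave" - this is TRUE because Kate is a knave.
- Rose (knight) says "Victor always speaks truthfully" - this is TRUE because Victor is a knight.
- Kate (knave) says "Victor is a liar" - this is FALSE (a lie) because Victor is a knight.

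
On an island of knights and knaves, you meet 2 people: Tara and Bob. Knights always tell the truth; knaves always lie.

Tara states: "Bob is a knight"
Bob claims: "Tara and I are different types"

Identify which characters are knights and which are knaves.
Tara is a knave.
Bob is a knave.

Verification:
- Tara (knave) says "Bob is a knight" - this is FALSE (a lie) because Bob is a knave.
- Bob (knave) says "Tara and I are different types" - this is FALSE (a lie) because Bob is a knave and Tara is a knave.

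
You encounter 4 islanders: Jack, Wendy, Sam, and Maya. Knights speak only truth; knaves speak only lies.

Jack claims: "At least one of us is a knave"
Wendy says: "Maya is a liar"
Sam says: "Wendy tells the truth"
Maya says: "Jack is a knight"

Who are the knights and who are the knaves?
Jack is a knight.
Wendy is a knave.
Sam is a knave.
Maya is a knight.

Verification:
- Jack (knight) says "At least one of us is a knave" - this is TRUE because Wendy and Sam are knaves.
- Wendy (knave) says "Maya is a liar" - this is FALSE (a lie) because Maya is a knight.
- Sam (knave) says "Wendy tells the truth" - this is FALSE (a lie) because Wendy is a knave.
- Maya (knight) says "Jack is a knight" - this is TRUE because Jack is a knight.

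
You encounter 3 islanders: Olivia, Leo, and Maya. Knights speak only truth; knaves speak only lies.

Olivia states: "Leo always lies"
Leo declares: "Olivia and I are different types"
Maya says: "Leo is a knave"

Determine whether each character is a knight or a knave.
Olivia is a knave.
Leo is a knight.
Maya is a knave.

Verification:
- Olivia (knave) says "Leo always lies" - this is FALSE (a lie) because Leo is a knight.
- Leo (knight) says "Olivia and I are different types" - this is TRUE because Leo is a knight and Olivia is a knave.
- Maya (knave) says "Leo is a knave" - this is FALSE (a lie) because Leo is a knight.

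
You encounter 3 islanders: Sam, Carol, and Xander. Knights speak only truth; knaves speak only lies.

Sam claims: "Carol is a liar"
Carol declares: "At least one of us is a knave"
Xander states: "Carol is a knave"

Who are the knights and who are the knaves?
Sam is a knave.
Carol is a knight.
Xander is a knave.

Verification:
- Sam (knave) says "Carol is a liar" - this is FALSE (a lie) because Carol is a knight.
- Carol (knight) says "At least one of us is a knave" - this is TRUE because Sam and Xander are knaves.
- Xander (knave) says "Carol is a knave" - this is FALSE (a lie) because Carol is a knight.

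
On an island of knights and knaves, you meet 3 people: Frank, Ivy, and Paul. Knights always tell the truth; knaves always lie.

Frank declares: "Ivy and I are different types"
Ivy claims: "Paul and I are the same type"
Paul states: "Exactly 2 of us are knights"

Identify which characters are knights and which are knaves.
Frank is a knight.
Ivy is a knave.
Paul is a knight.

Verification:
- Frank (knight) says "Ivy and I are different types" - this is TRUE because Frank is a knight and Ivy is a knave.
- Ivy (knave) says "Paul and I are the same type" - this is FALSE (a lie) because Ivy is a knave and Paul is a knight.
- Paul (knight) says "Exactly 2 of us are knights" - this is TRUE because there are 2 knights.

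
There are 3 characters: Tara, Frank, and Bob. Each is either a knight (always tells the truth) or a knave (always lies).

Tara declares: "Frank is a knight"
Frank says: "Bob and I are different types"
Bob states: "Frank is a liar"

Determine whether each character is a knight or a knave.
Tara is a knight.
Frank is a knight.
Bob is a knave.

Verification:
- Tara (knight) says "Frank is a knight" - this is TRUE because Frank is a knight.
- Frank (knight) says "Bob and I are different types" - this is TRUE because Frank is a knight and Bob is a knave.
- Bob (knave) says "Frank is a liar" - this is FALSE (a lie) because Frank is a knight.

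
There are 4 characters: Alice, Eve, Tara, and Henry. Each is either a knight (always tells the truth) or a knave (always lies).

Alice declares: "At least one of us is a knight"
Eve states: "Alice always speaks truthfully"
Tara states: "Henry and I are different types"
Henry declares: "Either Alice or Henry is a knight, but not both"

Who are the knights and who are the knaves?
Alice is a knave.
Eve is a knave.
Tara is a knave.
Henry is a knave.

Verification:
- Alice (knave) says "At least one of us is a knight" - this is FALSE (a lie) because no one is a knight.
- Eve (knave) says "Alice always speaks truthfully" - this is FALSE (a lie) because Alice is a knave.
- Tara (knave) says "Henry and I are different types" - this is FALSE (a lie) because Tara is a knave and Henry is a knave.
- Henry (knave) says "Either Alice or Henry is a knight, but not both" - this is FALSE (a lie) because Alice is a knave and Henry is a knave.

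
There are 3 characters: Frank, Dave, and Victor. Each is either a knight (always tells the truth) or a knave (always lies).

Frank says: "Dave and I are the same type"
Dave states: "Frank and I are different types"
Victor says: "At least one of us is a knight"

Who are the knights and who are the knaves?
Frank is a knave.
Dave is a knight.
Victor is a knight.

Verification:
- Frank (knave) says "Dave and I are the same type" - this is FALSE (a lie) because Frank is a knave and Dave is a knight.
- Dave (knight) says "Frank and I are different types" - this is TRUE because Dave is a knight and Frank is a knave.
- Victor (knight) says "At least one of us is a knight" - this is TRUE because Dave and Victor are knights.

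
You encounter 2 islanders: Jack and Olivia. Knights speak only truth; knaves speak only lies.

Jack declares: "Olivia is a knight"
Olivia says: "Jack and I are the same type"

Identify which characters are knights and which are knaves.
Jack is a knight.
Olivia is a knight.

Verification:
- Jack (knight) says "Olivia is a knight" - this is TRUE because Olivia is a knight.
- Olivia (knight) says "Jack and I are the same type" - this is TRUE because Olivia is a knight and Jack is a knight.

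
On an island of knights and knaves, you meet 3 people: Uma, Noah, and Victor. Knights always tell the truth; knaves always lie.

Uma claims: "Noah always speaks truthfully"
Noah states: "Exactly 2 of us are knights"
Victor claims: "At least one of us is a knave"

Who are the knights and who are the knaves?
Uma is a knave.
Noah is a knave.
Victor is a knight.

Verification:
- Uma (knave) says "Noah always speaks truthfully" - this is FALSE (a lie) because Noah is a knave.
- Noah (knave) says "Exactly 2 of us are knights" - this is FALSE (a lie) because there are 1 knights.
- Victor (knight) says "At least one of us is a knave" - this is TRUE because Uma and Noah are knaves.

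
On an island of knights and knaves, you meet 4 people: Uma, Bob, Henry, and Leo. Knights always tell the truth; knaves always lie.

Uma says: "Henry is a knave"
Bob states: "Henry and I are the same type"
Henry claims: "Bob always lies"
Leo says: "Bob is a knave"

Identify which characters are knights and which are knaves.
Uma is a knave.
Bob is a knave.
Henry is a knight.
Leo is a knight.

Verification:
- Uma (knave) says "Henry is a knave" - this is FALSE (a lie) because Henry is a knight.
- Bob (knave) says "Henry and I are the same type" - this is FALSE (a lie) because Bob is a knave and Henry is a knight.
- Henry (knight) says "Bob always lies" - this is TRUE because Bob is a knave.
- Leo (knight) says "Bob is a knave" - this is TRUE because Bob is a knave.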